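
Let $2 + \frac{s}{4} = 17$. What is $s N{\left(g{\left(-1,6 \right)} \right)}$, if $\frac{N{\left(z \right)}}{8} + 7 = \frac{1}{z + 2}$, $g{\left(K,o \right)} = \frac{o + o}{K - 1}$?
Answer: $-3480$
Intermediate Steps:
$s = 60$ ($s = -8 + 4 \cdot 17 = -8 + 68 = 60$)
$g{\left(K,o \right)} = \frac{2 o}{-1 + K}$
$N{\left(z \right)} = -56 + \frac{8}{2 + z}$ ($N{\left(z \right)} = -56 + \frac{8}{z + 2} = -56 + \frac{8}{2 + z}$)
$s N{\left(g{\left(-1,6 \right)} \right)} = 60 \frac{8 \left(-13 - 7 \cdot 2 \cdot 6 \frac{1}{-1 - 1}\right)}{2 + 2 \cdot 6 \frac{1}{-1 - 1}} = 60 \frac{8 \left(-13 - 7 \cdot 2 \cdot 6 \frac{1}{-2}\right)}{2 + 2 \cdot 6 \frac{1}{-2}} = 60 \frac{8 \left(-13 - 7 \cdot 2 \cdot 6 \left(- \frac{1}{2}\right)\right)}{2 + 2 \cdot 6 \left(- \frac{1}{2}\right)} = 60 \frac{8 \left(-13 - -42\right)}{2 - 6} = 60 \frac{8 \left(-13 + 42\right)}{-4} = 60 \cdot 8 \left(- \frac{1}{4}\right) 29 = 60 \left(-58\right) = -3480$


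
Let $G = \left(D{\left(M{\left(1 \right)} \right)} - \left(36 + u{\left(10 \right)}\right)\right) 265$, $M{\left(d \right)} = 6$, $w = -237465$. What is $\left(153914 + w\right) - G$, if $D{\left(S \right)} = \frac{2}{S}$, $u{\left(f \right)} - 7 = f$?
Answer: $- \frac{208783}{3} \approx -69594.0$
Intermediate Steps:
$u{\left(f \right)} = 7 + f$
$G = - \frac{41870}{3}$ ($G = \left(\frac{2}{6} - 53\right) 265 = \left(2 \cdot \frac{1}{6} - 53\right) 265 = \left(\frac{1}{3} - 53\right) 265 = \left(- \frac{158}{3}\right) 265 = - \frac{41870}{3} \approx -13957.0$)
$\left(153914 + w\right) - G = \left(153914 - 237465\right) - - \frac{41870}{3} = -83551 + \frac{41870}{3} = - \frac{208783}{3}$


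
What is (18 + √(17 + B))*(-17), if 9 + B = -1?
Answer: -306 - 17*√7 ≈ -350.98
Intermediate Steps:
B = -10 (B = -9 - 1 = -10)
(18 + √(17 + B))*(-17) = (18 + √(17 - 10))*(-17) = (18 + √7)*(-17) = -306 - 17*√7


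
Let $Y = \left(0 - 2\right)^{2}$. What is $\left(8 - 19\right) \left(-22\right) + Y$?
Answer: $246$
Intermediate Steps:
$Y = 4$ ($Y = \left(-2\right)^{2} = 4$)
$\left(8 - 19\right) \left(-22\right) + Y = \left(8 - 19\right) \left(-22\right) + 4 = \left(-11\right) \left(-22\right) + 4 = 242 + 4 = 246$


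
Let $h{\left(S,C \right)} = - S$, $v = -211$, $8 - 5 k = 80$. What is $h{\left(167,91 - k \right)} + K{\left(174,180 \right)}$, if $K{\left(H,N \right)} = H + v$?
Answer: $-204$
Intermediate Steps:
$k = - \frac{72}{5}$ ($k = \frac{8}{5} - 16 = - \frac{72}{5} \approx -14.4$)
$K{\left(H,N \right)} = -211 + H$ ($K{\left(H,N \right)} = H - 211 = -211 + H$)
$h{\left(167,91 - k \right)} + K{\left(174,180 \right)} = \left(-1\right) 167 + \left(-211 + 174\right) = -167 - 37 = -204$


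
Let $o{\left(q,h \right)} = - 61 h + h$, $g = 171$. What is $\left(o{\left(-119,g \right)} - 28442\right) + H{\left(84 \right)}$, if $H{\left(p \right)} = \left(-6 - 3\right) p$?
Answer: $-39458$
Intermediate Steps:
$o{\left(q,h \right)} = - 60 h$
$H{\left(p \right)} = - 9 p$
$\left(o{\left(-119,g \right)} - 28442\right) + H{\left(84 \right)} = \left(\left(-60\right) 171 - 28442\right) - 756 = \left(-10260 - 28442\right) - 756 = -38702 - 756 = -39458$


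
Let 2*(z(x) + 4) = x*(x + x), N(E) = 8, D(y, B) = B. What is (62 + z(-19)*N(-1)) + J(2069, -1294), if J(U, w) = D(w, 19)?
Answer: 2937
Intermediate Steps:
J(U, w) = 19
z(x) = -4 + x² (z(x) = -4 + (x*(x + x))/2 = -4 + (x*(2*x))/2 = -4 + (2*x²)/2 = -4 + x²)
(62 + z(-19)*N(-1)) + J(2069, -1294) = (62 + (-4 + (-19)²)*8) + 19 = (62 + (-4 + 361)*8) + 19 = (62 + 357*8) + 19 = (62 + 2856) + 19 = 2918 + 19 = 2937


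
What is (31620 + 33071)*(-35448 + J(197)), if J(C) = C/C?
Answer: -2293101877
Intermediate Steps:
J(C) = 1
(31620 + 33071)*(-35448 + J(197)) = (31620 + 33071)*(-35448 + 1) = 64691*(-35447) = -2293101877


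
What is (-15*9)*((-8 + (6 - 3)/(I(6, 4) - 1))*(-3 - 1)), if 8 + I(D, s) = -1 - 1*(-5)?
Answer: -4644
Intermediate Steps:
I(D, s) = -4 (I(D, s) = -8 + (-1 - 1*(-5)) = -8 + (-1 + 5) = -8 + 4 = -4)
(-15*9)*((-8 + (6 - 3)/(I(6, 4) - 1))*(-3 - 1)) = (-15*9)*((-8 + (6 - 3)/(-4 - 1))*(-3 - 1)) = -135*(-8 + 3/(-5))*(-4) = -135*(-8 + 3*(-⅕))*(-4) = -135*(-8 - ⅗)*(-4) = -(-1161)*(-4) = -135*172/5 = -4644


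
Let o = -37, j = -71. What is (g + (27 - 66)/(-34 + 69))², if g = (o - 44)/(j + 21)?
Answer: 31329/122500 ≈ 0.25575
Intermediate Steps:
g = 81/50 (g = (-37 - 44)/(-71 + 21) = -81/(-50) = -81*(-1/50) = 81/50 ≈ 1.6200)
(g + (27 - 66)/(-34 + 69))² = (81/50 + (27 - 66)/(-34 + 69))² = (81/50 - 39/35)² = (177/350)² = 31329/122500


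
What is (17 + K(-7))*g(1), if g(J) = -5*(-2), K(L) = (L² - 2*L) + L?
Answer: 730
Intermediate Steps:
K(L) = L² - L
g(J) = 10
(17 + K(-7))*g(1) = (17 - 7*(-1 - 7))*10 = (17 - 7*(-8))*10 = (17 + 56)*10 = 73*10 = 730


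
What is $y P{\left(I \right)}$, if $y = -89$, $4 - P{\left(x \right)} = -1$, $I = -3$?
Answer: $-445$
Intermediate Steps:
$P{\left(x \right)} = 5$ ($P{\left(x \right)} = 4 - -1 = 4 + 1 = 5$)
$y P{\left(I \right)} = \left(-89\right) 5 = -445$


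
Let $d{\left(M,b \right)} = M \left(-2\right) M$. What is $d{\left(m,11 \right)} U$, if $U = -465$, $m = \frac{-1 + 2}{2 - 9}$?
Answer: $\frac{930}{49} \approx 18.98$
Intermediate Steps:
$m = - \frac{1}{7}$ ($m = 1 \frac{1}{2 - 9} = 1 \frac{1}{-7} = 1 \left(- \frac{1}{7}\right) = - \frac{1}{7} \approx -0.14286$)
$d{\left(M,b \right)} = - 2 M^{2}$ ($d{\left(M,b \right)} = - 2 M M = - 2 M^{2}$)
$d{\left(m,11 \right)} U = - 2 \left(- \frac{1}{7}\right)^{2} \left(-465\right) = \left(-2\right) \frac{1}{49} \left(-465\right) = \left(- \frac{2}{49}\right) \left(-465\right) = \frac{930}{49}$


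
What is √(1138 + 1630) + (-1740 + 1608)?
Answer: -132 + 4*√173 ≈ -79.388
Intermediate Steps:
√(1138 + 1630) + (-1740 + 1608) = √2768 - 132 = 4*√173 - 132 = -132 + 4*√173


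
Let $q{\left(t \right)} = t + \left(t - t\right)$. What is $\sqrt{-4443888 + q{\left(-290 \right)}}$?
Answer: $i \sqrt{4444178} \approx 2108.1 i$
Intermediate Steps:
$q{\left(t \right)} = t$ ($q{\left(t \right)} = t + 0 = t$)
$\sqrt{-4443888 + q{\left(-290 \right)}} = \sqrt{-4443888 - 290} = \sqrt{-4444178} = i \sqrt{4444178}$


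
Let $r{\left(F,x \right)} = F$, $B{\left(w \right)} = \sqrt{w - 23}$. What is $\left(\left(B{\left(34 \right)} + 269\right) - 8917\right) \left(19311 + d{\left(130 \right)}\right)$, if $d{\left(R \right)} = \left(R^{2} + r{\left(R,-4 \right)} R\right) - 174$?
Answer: $-457799176 + 52937 \sqrt{11} \approx -4.5762 \cdot 10^{8}$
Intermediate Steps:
$B{\left(w \right)} = \sqrt{-23 + w}$
$d{\left(R \right)} = -174 + 2 R^{2}$ ($d{\left(R \right)} = \left(R^{2} + R R\right) - 174 = \left(R^{2} + R^{2}\right) - 174 = 2 R^{2} - 174 = -174 + 2 R^{2}$)
$\left(\left(B{\left(34 \right)} + 269\right) - 8917\right) \left(19311 + d{\left(130 \right)}\right) = \left(\left(\sqrt{-23 + 34} + 269\right) - 8917\right) \left(19311 - \left(174 - 2 \cdot 130^{2}\right)\right) = \left(\left(\sqrt{11} + 269\right) - 8917\right) \left(19311 + \left(-174 + 2 \cdot 16900\right)\right) = \left(\left(269 + \sqrt{11}\right) - 8917\right) \left(19311 + \left(-174 + 33800\right)\right) = \left(-8648 + \sqrt{11}\right) \left(19311 + 33626\right) = \left(-8648 + \sqrt{11}\right) 52937 = -457799176 + 52937 \sqrt{11}$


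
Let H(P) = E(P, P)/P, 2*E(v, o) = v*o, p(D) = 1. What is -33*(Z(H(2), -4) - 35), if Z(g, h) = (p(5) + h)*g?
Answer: 1254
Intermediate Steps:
E(v, o) = o*v/2 (E(v, o) = (v*o)/2 = (o*v)/2 = o*v/2)
H(P) = P/2 (H(P) = (P*P/2)/P = (P**2/2)/P = P/2)
Z(g, h) = g*(1 + h) (Z(g, h) = (1 + h)*g = g*(1 + h))
-33*(Z(H(2), -4) - 35) = -33*(((1/2)*2)*(1 - 4) - 35) = -33*(1*(-3) - 35) = -33*(-3 - 35) = -33*(-38) = 1254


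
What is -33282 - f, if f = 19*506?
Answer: -42896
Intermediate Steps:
f = 9614
-33282 - f = -33282 - 1*9614 = -33282 - 9614 = -42896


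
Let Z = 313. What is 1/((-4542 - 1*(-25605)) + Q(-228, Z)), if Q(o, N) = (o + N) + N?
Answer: 1/21461 ≈ 4.6596e-5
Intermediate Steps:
Q(o, N) = o + 2*N (Q(o, N) = (N + o) + N = o + 2*N)
1/((-4542 - 1*(-25605)) + Q(-228, Z)) = 1/((-4542 - 1*(-25605)) + (-228 + 2*313)) = 1/((-4542 + 25605) + (-228 + 626)) = 1/(21063 + 398) = 1/21461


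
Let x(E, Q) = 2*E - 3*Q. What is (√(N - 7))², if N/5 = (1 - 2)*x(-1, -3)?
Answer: -42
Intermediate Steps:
x(E, Q) = -3*Q + 2*E
N = -35 (N = 5*((1 - 2)*(-3*(-3) + 2*(-1))) = 5*(-(9 - 2)) = 5*(-1*7) = 5*(-7) = -35)
(√(N - 7))² = (√(-35 - 7))² = (√(-42))² = (I*√42)² = -42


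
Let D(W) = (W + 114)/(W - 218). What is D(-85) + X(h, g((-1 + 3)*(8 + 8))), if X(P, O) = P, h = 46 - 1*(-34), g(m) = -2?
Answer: 24211/303 ≈ 79.904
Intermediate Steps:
D(W) = (114 + W)/(-218 + W)
h = 80 (h = 46 + 34 = 80)
D(-85) + X(h, g((-1 + 3)*(8 + 8))) = (114 - 85)/(-218 - 85) + 80 = 29/(-303) + 80 = -1/303*29 + 80 = -29/303 + 80 = 24211/303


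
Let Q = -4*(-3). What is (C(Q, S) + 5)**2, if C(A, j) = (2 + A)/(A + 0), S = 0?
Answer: 1369/36 ≈ 38.028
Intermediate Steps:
Q = 12
C(A, j) = (2 + A)/A
(C(Q, S) + 5)**2 = ((2 + 12)/12 + 5)**2 = ((1/12)*14 + 5)**2 = (7/6 + 5)**2 = (37/6)**2 = 1369/36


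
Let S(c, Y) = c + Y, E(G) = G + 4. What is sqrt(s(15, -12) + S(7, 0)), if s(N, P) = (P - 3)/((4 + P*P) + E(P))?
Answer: sqrt(1351)/14 ≈ 2.6254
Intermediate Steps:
E(G) = 4 + G
S(c, Y) = Y + c
s(N, P) = (-3 + P)/(8 + P + P**2) (s(N, P) = (P - 3)/((4 + P*P) + (4 + P)) = (-3 + P)/((4 + P**2) + (4 + P)) = (-3 + P)/(8 + P + P**2))
sqrt(s(15, -12) + S(7, 0)) = sqrt((-3 - 12)/(8 - 12 + (-12)**2) + (0 + 7)) = sqrt(-15/(8 - 12 + 144) + 7) = sqrt(-15/140 + 7) = sqrt((1/140)*(-15) + 7) = sqrt(-3/28 + 7) = sqrt(193/28) = sqrt(1351)/14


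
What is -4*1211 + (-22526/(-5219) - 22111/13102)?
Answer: -331049774929/68379338 ≈ -4841.4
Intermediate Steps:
-4*1211 + (-22526/(-5219) - 22111/13102) = -4844 + (-22526*(-1/5219) - 22111*1/13102) = -4844 + (22526/5219 - 22111/13102) = -4844 + 179738343/68379338 = -331049774929/68379338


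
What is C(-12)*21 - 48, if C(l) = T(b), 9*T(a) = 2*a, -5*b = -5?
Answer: -130/3 ≈ -43.333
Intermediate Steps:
b = 1 (b = -1/5*(-5) = 1)
T(a) = 2*a/9 (T(a) = (2*a)/9 = 2*a/9)
C(l) = 2/9 (C(l) = (2/9)*1 = 2/9)
C(-12)*21 - 48 = (2/9)*21 - 48 = 14/3 - 48 = -130/3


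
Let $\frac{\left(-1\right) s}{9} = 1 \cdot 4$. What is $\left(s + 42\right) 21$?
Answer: $126$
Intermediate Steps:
$s = -36$ ($s = - 9 \cdot 1 \cdot 4 = \left(-9\right) 4 = -36$)
$\left(s + 42\right) 21 = \left(-36 + 42\right) 21 = 6 \cdot 21 = 126$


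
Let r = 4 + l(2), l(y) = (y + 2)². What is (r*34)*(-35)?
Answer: -23800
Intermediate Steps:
l(y) = (2 + y)²
r = 20 (r = 4 + (2 + 2)² = 4 + 4² = 4 + 16 = 20)
(r*34)*(-35) = (20*34)*(-35) = 680*(-35) = -23800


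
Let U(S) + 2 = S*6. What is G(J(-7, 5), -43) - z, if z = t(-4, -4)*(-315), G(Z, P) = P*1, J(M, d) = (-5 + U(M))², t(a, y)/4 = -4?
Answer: -5083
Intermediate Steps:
U(S) = -2 + 6*S (U(S) = -2 + S*6 = -2 + 6*S)
t(a, y) = -16 (t(a, y) = 4*(-4) = -16)
J(M, d) = (-7 + 6*M)² (J(M, d) = (-5 + (-2 + 6*M))² = (-7 + 6*M)²)
G(Z, P) = P
z = 5040 (z = -16*(-315) = 5040)
G(J(-7, 5), -43) - z = -43 - 1*5040 = -43 - 5040 = -5083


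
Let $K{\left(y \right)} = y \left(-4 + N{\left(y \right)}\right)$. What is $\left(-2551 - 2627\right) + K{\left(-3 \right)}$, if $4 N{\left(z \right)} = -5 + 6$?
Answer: $- \frac{20667}{4} \approx -5166.8$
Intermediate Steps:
$N{\left(z \right)} = \frac{1}{4}$ ($N{\left(z \right)} = \frac{-5 + 6}{4} = \frac{1}{4} \cdot 1 = \frac{1}{4}$)
$K{\left(y \right)} = - \frac{15 y}{4}$ ($K{\left(y \right)} = y \left(-4 + \frac{1}{4}\right) = y \left(- \frac{15}{4}\right) = - \frac{15 y}{4}$)
$\left(-2551 - 2627\right) + K{\left(-3 \right)} = \left(-2551 - 2627\right) - - \frac{45}{4} = -5178 + \frac{45}{4} = - \frac{20667}{4}$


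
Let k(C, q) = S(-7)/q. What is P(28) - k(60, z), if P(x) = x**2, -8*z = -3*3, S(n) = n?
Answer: 7112/9 ≈ 790.22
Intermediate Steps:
z = 9/8 (z = -(-3)*3/8 = -1/8*(-9) = 9/8 ≈ 1.1250)
k(C, q) = -7/q
P(28) - k(60, z) = 28**2 - (-7)/9/8 = 784 - (-7)*8/9 = 784 - 1*(-56/9) = 784 + 56/9 = 7112/9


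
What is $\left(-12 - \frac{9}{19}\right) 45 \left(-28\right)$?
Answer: $\frac{298620}{19} \approx 15717.0$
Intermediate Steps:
$\left(-12 - \frac{9}{19}\right) 45 \left(-28\right) = \left(- \frac{237}{19}\right) 45 \left(-28\right) = \left(- \frac{10665}{19}\right) \left(-28\right) = \frac{298620}{19}$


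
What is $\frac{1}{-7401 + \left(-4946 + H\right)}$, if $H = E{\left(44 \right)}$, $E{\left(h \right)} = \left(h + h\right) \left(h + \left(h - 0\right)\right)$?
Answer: $- \frac{1}{4603} \approx -0.00021725$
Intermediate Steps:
$E{\left(h \right)} = 4 h^{2}$ ($E{\left(h \right)} = 2 h \left(h + \left(h + 0\right)\right) = 2 h \left(h + h\right) = 2 h 2 h = 4 h^{2}$)
$H = 7744$ ($H = 4 \cdot 44^{2} = 4 \cdot 1936 = 7744$)
$\frac{1}{-7401 + \left(-4946 + H\right)} = \frac{1}{-7401 + \left(-4946 + 7744\right)} = \frac{1}{-7401 + 2798} = \frac{1}{-4603} = - \frac{1}{4603}$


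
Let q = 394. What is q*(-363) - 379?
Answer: -143401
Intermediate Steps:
q*(-363) - 379 = 394*(-363) - 379 = -143022 - 379 = -143401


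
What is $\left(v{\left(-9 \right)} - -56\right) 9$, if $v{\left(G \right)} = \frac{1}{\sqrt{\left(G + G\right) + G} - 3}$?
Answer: $\frac{3 \left(167 i + 168 \sqrt{3}\right)}{i + \sqrt{3}} \approx 503.25 - 1.299 i$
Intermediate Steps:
$v{\left(G \right)} = \frac{1}{-3 + \sqrt{3} \sqrt{G}}$ ($v{\left(G \right)} = \frac{1}{\sqrt{2 G + G} - 3} = \frac{1}{\sqrt{3 G} - 3} = \frac{1}{\sqrt{3} \sqrt{G} - 3} = \frac{1}{-3 + \sqrt{3} \sqrt{G}}$)
$\left(v{\left(-9 \right)} - -56\right) 9 = \left(\frac{1}{-3 + \sqrt{3} \sqrt{-9}} - -56\right) 9 = \left(\frac{1}{-3 + \sqrt{3} \cdot 3 i} + 56\right) 9 = \left(\frac{1}{-3 + 3 i \sqrt{3}} + 56\right) 9 = \left(56 + \frac{1}{-3 + 3 i \sqrt{3}}\right) 9 = 504 + \frac{9}{-3 + 3 i \sqrt{3}}$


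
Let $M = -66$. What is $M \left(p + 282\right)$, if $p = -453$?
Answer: $11286$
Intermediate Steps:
$M \left(p + 282\right) = - 66 \left(-453 + 282\right) = \left(-66\right) \left(-171\right) = 11286$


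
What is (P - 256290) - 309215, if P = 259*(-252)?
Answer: -630773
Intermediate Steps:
P = -65268
(P - 256290) - 309215 = (-65268 - 256290) - 309215 = -321558 - 309215 = -630773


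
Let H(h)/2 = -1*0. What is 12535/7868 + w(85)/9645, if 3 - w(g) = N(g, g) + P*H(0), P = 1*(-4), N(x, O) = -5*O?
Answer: 124267579/75886860 ≈ 1.6375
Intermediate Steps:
H(h) = 0 (H(h) = 2*(-1*0) = 2*0 = 0)
P = -4
w(g) = 3 + 5*g (w(g) = 3 - (-5*g - 4*0) = 3 - (-5*g + 0) = 3 - (-5)*g = 3 + 5*g)
12535/7868 + w(85)/9645 = 12535/7868 + (3 + 5*85)/9645 = 12535*(1/7868) + (3 + 425)*(1/9645) = 12535/7868 + 428*(1/9645) = 12535/7868 + 428/9645 = 124267579/75886860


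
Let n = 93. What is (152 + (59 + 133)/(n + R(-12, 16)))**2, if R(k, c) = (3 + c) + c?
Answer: 94249/4 ≈ 23562.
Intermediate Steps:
R(k, c) = 3 + 2*c
(152 + (59 + 133)/(n + R(-12, 16)))**2 = (152 + (59 + 133)/(93 + (3 + 2*16)))**2 = (152 + 192/(93 + (3 + 32)))**2 = (152 + 192/(93 + 35))**2 = (152 + 192/128)**2 = (152 + 192*(1/128))**2 = (152 + 3/2)**2 = (307/2)**2 = 94249/4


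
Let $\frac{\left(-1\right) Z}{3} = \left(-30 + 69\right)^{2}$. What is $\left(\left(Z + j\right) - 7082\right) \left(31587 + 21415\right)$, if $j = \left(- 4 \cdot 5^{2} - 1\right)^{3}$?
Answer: $-55225221892$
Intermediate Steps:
$Z = -4563$ ($Z = - 3 \left(-30 + 69\right)^{2} = - 3 \cdot 39^{2} = \left(-3\right) 1521 = -4563$)
$j = -1030301$ ($j = \left(\left(-4\right) 25 - 1\right)^{3} = \left(-100 - 1\right)^{3} = \left(-101\right)^{3} = -1030301$)
$\left(\left(Z + j\right) - 7082\right) \left(31587 + 21415\right) = \left(\left(-4563 - 1030301\right) - 7082\right) \left(31587 + 21415\right) = \left(-1034864 - 7082\right) 53002 = \left(-1041946\right) 53002 = -55225221892$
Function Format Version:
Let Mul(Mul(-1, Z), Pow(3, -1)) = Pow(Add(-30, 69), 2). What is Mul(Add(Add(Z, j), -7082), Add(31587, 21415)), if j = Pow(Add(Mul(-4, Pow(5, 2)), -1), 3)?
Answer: -55225221892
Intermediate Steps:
Z = -4563 (Z = Mul(-3, Pow(Add(-30, 69), 2)) = Mul(-3, Pow(39, 2)) = Mul(-3, 1521) = -4563)
j = -1030301 (j = Pow(Add(Mul(-4, 25), -1), 3) = Pow(Add(-100, -1), 3) = Pow(-101, 3) = -1030301)
Mul(Add(Add(Z, j), -7082), Add(31587, 21415)) = Mul(Add(Add(-4563, -1030301), -7082), Add(31587, 21415)) = Mul(Add(-1034864, -7082), 53002) = Mul(-1041946, 53002) = -55225221892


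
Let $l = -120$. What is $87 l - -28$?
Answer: $-10412$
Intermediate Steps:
$87 l - -28 = 87 \left(-120\right) - -28 = -10440 + 28 = -10412$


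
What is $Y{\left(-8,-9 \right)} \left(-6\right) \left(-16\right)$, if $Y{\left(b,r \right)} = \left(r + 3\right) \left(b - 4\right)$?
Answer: $6912$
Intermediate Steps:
$Y{\left(b,r \right)} = \left(-4 + b\right) \left(3 + r\right)$ ($Y{\left(b,r \right)} = \left(3 + r\right) \left(-4 + b\right) = \left(-4 + b\right) \left(3 + r\right)$)
$Y{\left(-8,-9 \right)} \left(-6\right) \left(-16\right) = \left(-12 - -36 + 3 \left(-8\right) - -72\right) \left(-6\right) \left(-16\right) = \left(-12 + 36 - 24 + 72\right) \left(-6\right) \left(-16\right) = 72 \left(-6\right) \left(-16\right) = \left(-432\right) \left(-16\right) = 6912$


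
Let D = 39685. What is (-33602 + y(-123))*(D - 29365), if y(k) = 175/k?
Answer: -14218280240/41 ≈ -3.4679e+8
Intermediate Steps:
(-33602 + y(-123))*(D - 29365) = (-33602 + 175/(-123))*(39685 - 29365) = (-33602 + 175*(-1/123))*10320 = (-33602 - 175/123)*10320 = -4133221/123*10320 = -14218280240/41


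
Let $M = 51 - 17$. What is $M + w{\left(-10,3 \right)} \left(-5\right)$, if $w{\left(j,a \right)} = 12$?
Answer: $-26$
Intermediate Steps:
$M = 34$ ($M = 51 - 17 = 34$)
$M + w{\left(-10,3 \right)} \left(-5\right) = 34 + 12 \left(-5\right) = 34 - 60 = -26$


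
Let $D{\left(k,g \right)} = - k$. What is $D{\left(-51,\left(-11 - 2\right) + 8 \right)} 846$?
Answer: $43146$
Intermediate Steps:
$D{\left(-51,\left(-11 - 2\right) + 8 \right)} 846 = \left(-1\right) \left(-51\right) 846 = 51 \cdot 846 = 43146$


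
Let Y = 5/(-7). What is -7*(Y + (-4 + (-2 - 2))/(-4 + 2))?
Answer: -23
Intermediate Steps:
Y = -5/7 (Y = 5*(-⅐) = -5/7 ≈ -0.71429)
-7*(Y + (-4 + (-2 - 2))/(-4 + 2)) = -7*(-5/7 + (-4 + (-2 - 2))/(-4 + 2)) = -7*(-5/7 + (-4 - 4)/(-2)) = -7*(-5/7 - 8*(-½)) = -7*(-5/7 + 4) = -7*23/7 = -23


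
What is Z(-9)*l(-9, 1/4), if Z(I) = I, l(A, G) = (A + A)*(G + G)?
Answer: 81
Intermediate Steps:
l(A, G) = 4*A*G (l(A, G) = (2*A)*(2*G) = 4*A*G)
Z(-9)*l(-9, 1/4) = -36*(-9)/4 = -9*(-9) = 81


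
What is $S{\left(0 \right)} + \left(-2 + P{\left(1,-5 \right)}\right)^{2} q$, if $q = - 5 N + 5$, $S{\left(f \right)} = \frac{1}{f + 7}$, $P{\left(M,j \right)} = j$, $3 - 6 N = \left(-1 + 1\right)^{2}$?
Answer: $\frac{1717}{14} \approx 122.64$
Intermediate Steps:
$N = \frac{1}{2}$ ($N = \frac{1}{2} - \frac{\left(-1 + 1\right)^{2}}{6} = \frac{1}{2} - \frac{0^{2}}{6} = \frac{1}{2} - 0 = \frac{1}{2} + 0 = \frac{1}{2} \approx 0.5$)
$S{\left(f \right)} = \frac{1}{7 + f}$
$q = \frac{5}{2}$ ($q = \left(-5\right) \frac{1}{2} + 5 = - \frac{5}{2} + 5 = \frac{5}{2} \approx 2.5$)
$S{\left(0 \right)} + \left(-2 + P{\left(1,-5 \right)}\right)^{2} q = \frac{1}{7 + 0} + \left(-2 - 5\right)^{2} \cdot \frac{5}{2} = \frac{1}{7} + \left(-7\right)^{2} \cdot \frac{5}{2} = \frac{1}{7} + 49 \cdot \frac{5}{2} = \frac{1}{7} + \frac{245}{2} = \frac{1717}{14}$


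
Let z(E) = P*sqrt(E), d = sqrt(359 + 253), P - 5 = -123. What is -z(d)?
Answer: 118*sqrt(6)*17**(1/4) ≈ 586.91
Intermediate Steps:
P = -118 (P = 5 - 123 = -118)
d = 6*sqrt(17) (d = sqrt(612) = 6*sqrt(17) ≈ 24.739)
z(E) = -118*sqrt(E)
-z(d) = -(-118)*sqrt(6*sqrt(17)) = -(-118)*sqrt(6)*17**(1/4) = 118*sqrt(6)*17**(1/4)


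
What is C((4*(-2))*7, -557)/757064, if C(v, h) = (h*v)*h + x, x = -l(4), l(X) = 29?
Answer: -17373973/757064 ≈ -22.949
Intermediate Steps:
x = -29 (x = -1*29 = -29)
C(v, h) = -29 + v*h² (C(v, h) = (h*v)*h - 29 = v*h² - 29 = -29 + v*h²)
C((4*(-2))*7, -557)/757064 = (-29 + ((4*(-2))*7)*(-557)²)/757064 = (-29 - 8*7*310249)*(1/757064) = (-29 - 56*310249)*(1/757064) = (-29 - 17373944)*(1/757064) = -17373973*1/757064 = -17373973/757064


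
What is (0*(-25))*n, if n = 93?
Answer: 0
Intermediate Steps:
(0*(-25))*n = (0*(-25))*93 = 0*93 = 0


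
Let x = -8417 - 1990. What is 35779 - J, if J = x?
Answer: 46186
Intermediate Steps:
x = -10407
J = -10407
35779 - J = 35779 - 1*(-10407) = 35779 + 10407 = 46186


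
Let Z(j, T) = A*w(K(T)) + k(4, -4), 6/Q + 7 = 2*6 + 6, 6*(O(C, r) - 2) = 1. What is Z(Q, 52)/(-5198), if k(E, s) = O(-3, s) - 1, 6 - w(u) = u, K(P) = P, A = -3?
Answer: -835/31188 ≈ -0.026773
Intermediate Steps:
O(C, r) = 13/6 (O(C, r) = 2 + (⅙)*1 = 2 + ⅙ = 13/6)
Q = 6/11 (Q = 6/(-7 + (2*6 + 6)) = 6/(-7 + (12 + 6)) = 6/(-7 + 18) = 6/11 ≈ 0.54545)
w(u) = 6 - u
k(E, s) = 7/6 (k(E, s) = 13/6 - 1 = 7/6)
Z(j, T) = -101/6 + 3*T (Z(j, T) = -3*(6 - T) + 7/6 = (-18 + 3*T) + 7/6 = -101/6 + 3*T)
Z(Q, 52)/(-5198) = (-101/6 + 3*52)/(-5198) = (-101/6 + 156)*(-1/5198) = (835/6)*(-1/5198) = -835/31188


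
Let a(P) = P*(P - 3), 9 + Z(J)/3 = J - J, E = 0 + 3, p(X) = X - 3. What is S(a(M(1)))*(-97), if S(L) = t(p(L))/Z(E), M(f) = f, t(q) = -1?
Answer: -97/27 ≈ -3.5926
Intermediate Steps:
p(X) = -3 + X
E = 3
Z(J) = -27 (Z(J) = -27 + 3*(J - J) = -27 + 3*0 = -27 + 0 = -27)
a(P) = P*(-3 + P)
S(L) = 1/27 (S(L) = -1/(-27) = -1*(-1/27) = 1/27)
S(a(M(1)))*(-97) = (1/27)*(-97) = -97/27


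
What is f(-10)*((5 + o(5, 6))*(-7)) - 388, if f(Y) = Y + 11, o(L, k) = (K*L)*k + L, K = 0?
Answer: -458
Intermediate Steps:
o(L, k) = L (o(L, k) = (0*L)*k + L = 0*k + L = 0 + L = L)
f(Y) = 11 + Y
f(-10)*((5 + o(5, 6))*(-7)) - 388 = (11 - 10)*((5 + 5)*(-7)) - 388 = 1*(10*(-7)) - 388 = 1*(-70) - 388 = -70 - 388 = -458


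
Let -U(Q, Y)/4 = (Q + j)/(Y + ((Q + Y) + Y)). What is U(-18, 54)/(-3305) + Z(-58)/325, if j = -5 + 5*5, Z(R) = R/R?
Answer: 11963/3866850 ≈ 0.0030937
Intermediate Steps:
Z(R) = 1
j = 20 (j = -5 + 25 = 20)
U(Q, Y) = -4*(20 + Q)/(Q + 3*Y) (U(Q, Y) = -4*(Q + 20)/(Y + ((Q + Y) + Y)) = -4*(20 + Q)/(Y + (Q + 2*Y)) = -4*(20 + Q)/(Q + 3*Y))
U(-18, 54)/(-3305) + Z(-58)/325 = (4*(-20 - 1*(-18))/(-18 + 3*54))/(-3305) + 1/325 = (4*(-20 + 18)/(-18 + 162))*(-1/3305) + 1*(1/325) = (4*(-2)/144)*(-1/3305) + 1/325 = (4*(1/144)*(-2))*(-1/3305) + 1/325 = -1/18*(-1/3305) + 1/325 = 1/59490 + 1/325 = 11963/3866850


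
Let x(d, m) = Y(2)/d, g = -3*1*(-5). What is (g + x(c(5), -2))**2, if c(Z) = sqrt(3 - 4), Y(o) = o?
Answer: 221 - 60*I ≈ 221.0 - 60.0*I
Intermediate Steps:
g = 15 (g = -3*(-5) = 15)
c(Z) = I (c(Z) = sqrt(-1) = I)
x(d, m) = 2/d
(g + x(c(5), -2))**2 = (15 + 2/I)**2 = (15 + 2*(-I))**2 = (15 - 2*I)**2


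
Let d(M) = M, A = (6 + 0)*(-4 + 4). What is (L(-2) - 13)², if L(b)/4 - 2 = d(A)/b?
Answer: 25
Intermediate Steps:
A = 0 (A = 6*0 = 0)
L(b) = 8 (L(b) = 8 + 4*(0/b) = 8 + 4*0 = 8 + 0 = 8)
(L(-2) - 13)² = (8 - 13)² = (-5)² = 25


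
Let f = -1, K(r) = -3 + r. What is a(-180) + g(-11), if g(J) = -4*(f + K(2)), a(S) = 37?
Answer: 45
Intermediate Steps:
g(J) = 8 (g(J) = -4*(-1 + (-3 + 2)) = -4*(-1 - 1) = -4*(-2) = 8)
a(-180) + g(-11) = 37 + 8 = 45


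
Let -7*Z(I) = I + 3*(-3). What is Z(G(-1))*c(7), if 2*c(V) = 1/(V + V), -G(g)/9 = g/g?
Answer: 9/98 ≈ 0.091837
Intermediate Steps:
G(g) = -9 (G(g) = -9*g/g = -9*1 = -9)
Z(I) = 9/7 - I/7 (Z(I) = -(I + 3*(-3))/7 = -(I - 9)/7 = -(-9 + I)/7 = 9/7 - I/7)
c(V) = 1/(4*V) (c(V) = 1/(2*(V + V)) = 1/(2*((2*V))) = (1/(2*V))/2 = 1/(4*V))
Z(G(-1))*c(7) = (9/7 - ⅐*(-9))*((¼)/7) = (9/7 + 9/7)*((¼)*(⅐)) = (18/7)*(1/28) = 9/98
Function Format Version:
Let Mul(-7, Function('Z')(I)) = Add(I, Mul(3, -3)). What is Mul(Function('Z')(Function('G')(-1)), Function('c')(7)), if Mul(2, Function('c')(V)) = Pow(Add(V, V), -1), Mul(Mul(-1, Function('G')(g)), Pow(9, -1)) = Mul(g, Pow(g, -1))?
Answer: Rational(9, 98) ≈ 0.091837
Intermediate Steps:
Function('G')(g) = -9 (Function('G')(g) = Mul(-9, Mul(g, Pow(g, -1))) = Mul(-9, 1) = -9)
Function('Z')(I) = Add(Rational(9, 7), Mul(Rational(-1, 7), I)) (Function('Z')(I) = Mul(Rational(-1, 7), Add(I, Mul(3, -3))) = Mul(Rational(-1, 7), Add(I, -9)) = Mul(Rational(-1, 7), Add(-9, I)) = Add(Rational(9, 7), Mul(Rational(-1, 7), I)))
Function('c')(V) = Mul(Rational(1, 4), Pow(V, -1)) (Function('c')(V) = Mul(Rational(1, 2), Pow(Add(V, V), -1)) = Mul(Rational(1, 2), Pow(Mul(2, V), -1)) = Mul(Rational(1, 2), Mul(Rational(1, 2), Pow(V, -1))) = Mul(Rational(1, 4), Pow(V, -1)))
Mul(Function('Z')(Function('G')(-1)), Function('c')(7)) = Mul(Add(Rational(9, 7), Mul(Rational(-1, 7), -9)), Mul(Rational(1, 4), Pow(7, -1))) = Mul(Add(Rational(9, 7), Rational(9, 7)), Mul(Rational(1, 4), Rational(1, 7))) = Mul(Rational(18, 7), Rational(1, 28)) = Rational(9, 98)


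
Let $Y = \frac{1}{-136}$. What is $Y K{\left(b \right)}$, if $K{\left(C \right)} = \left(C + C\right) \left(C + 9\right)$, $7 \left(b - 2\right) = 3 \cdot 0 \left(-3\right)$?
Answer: $- \frac{11}{34} \approx -0.32353$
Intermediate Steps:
$b = 2$ ($b = 2 + \frac{3 \cdot 0 \left(-3\right)}{7} = 2 + \frac{0 \left(-3\right)}{7} = 2 + \frac{1}{7} \cdot 0 = 2 + 0 = 2$)
$K{\left(C \right)} = 2 C \left(9 + C\right)$
$Y = - \frac{1}{136} \approx -0.0073529$
$Y K{\left(b \right)} = - \frac{2 \cdot 2 \left(9 + 2\right)}{136} = - \frac{2 \cdot 2 \cdot 11}{136} = \left(- \frac{1}{136}\right) 44 = - \frac{11}{34}$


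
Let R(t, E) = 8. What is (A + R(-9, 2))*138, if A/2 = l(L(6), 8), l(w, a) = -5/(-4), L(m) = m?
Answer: 1449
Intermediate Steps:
l(w, a) = 5/4 (l(w, a) = -5*(-¼) = 5/4)
A = 5/2 (A = 2*(5/4) = 5/2 ≈ 2.5000)
(A + R(-9, 2))*138 = (5/2 + 8)*138 = (21/2)*138 = 1449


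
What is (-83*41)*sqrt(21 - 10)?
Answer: -3403*sqrt(11) ≈ -11286.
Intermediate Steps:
(-83*41)*sqrt(21 - 10) = -3403*sqrt(11)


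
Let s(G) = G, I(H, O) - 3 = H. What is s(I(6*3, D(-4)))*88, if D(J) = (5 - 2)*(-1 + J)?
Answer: 1848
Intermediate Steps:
D(J) = -3 + 3*J (D(J) = 3*(-1 + J) = -3 + 3*J)
I(H, O) = 3 + H
s(I(6*3, D(-4)))*88 = (3 + 6*3)*88 = (3 + 18)*88 = 21*88 = 1848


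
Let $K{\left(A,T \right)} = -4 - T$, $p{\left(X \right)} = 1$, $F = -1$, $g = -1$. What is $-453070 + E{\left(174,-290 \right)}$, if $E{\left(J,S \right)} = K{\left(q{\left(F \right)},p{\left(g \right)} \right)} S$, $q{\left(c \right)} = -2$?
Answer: $-451620$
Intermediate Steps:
$E{\left(J,S \right)} = - 5 S$ ($E{\left(J,S \right)} = \left(-4 - 1\right) S = - 5 S$)
$-453070 + E{\left(174,-290 \right)} = -453070 - -1450 = -453070 + 1450 = -451620$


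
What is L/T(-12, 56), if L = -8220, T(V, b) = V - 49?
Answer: 8220/61 ≈ 134.75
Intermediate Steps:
T(V, b) = -49 + V
L/T(-12, 56) = -8220/(-49 - 12) = -8220/(-61) = -8220*(-1/61) = 8220/61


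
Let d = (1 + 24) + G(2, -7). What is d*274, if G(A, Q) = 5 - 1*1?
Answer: 7946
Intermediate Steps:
G(A, Q) = 4 (G(A, Q) = 5 - 1 = 4)
d = 29 (d = (1 + 24) + 4 = 25 + 4 = 29)
d*274 = 29*274 = 7946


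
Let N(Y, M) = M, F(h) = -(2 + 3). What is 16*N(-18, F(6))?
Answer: -80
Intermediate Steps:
F(h) = -5 (F(h) = -1*5 = -5)
16*N(-18, F(6)) = 16*(-5) = -80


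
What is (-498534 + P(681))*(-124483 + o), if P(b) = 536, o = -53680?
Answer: 88724817674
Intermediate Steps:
(-498534 + P(681))*(-124483 + o) = (-498534 + 536)*(-124483 - 53680) = -497998*(-178163) = 88724817674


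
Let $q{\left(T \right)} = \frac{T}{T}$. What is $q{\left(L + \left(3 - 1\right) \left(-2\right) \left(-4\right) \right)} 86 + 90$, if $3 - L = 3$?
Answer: $176$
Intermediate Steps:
$L = 0$ ($L = 3 - 3 = 0$)
$q{\left(T \right)} = 1$
$q{\left(L + \left(3 - 1\right) \left(-2\right) \left(-4\right) \right)} 86 + 90 = 1 \cdot 86 + 90 = 86 + 90 = 176$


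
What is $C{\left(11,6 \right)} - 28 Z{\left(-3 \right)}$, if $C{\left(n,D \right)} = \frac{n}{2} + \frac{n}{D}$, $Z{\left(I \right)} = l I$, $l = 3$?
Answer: $\frac{778}{3} \approx 259.33$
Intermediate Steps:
$Z{\left(I \right)} = 3 I$
$C{\left(n,D \right)} = \frac{n}{2} + \frac{n}{D}$ ($C{\left(n,D \right)} = n \frac{1}{2} + \frac{n}{D} = \frac{n}{2} + \frac{n}{D}$)
$C{\left(11,6 \right)} - 28 Z{\left(-3 \right)} = \left(\frac{1}{2} \cdot 11 + \frac{11}{6}\right) - 28 \cdot 3 \left(-3\right) = \left(\frac{11}{2} + 11 \cdot \frac{1}{6}\right) - -252 = \left(\frac{11}{2} + \frac{11}{6}\right) + 252 = \frac{22}{3} + 252 = \frac{778}{3}$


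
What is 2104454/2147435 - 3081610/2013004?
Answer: -170091632181/308771088910 ≈ -0.55087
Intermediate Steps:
2104454/2147435 - 3081610/2013004 = 2104454*(1/2147435) - 3081610*1/2013004 = 2104454/2147435 - 220115/143786 = -170091632181/308771088910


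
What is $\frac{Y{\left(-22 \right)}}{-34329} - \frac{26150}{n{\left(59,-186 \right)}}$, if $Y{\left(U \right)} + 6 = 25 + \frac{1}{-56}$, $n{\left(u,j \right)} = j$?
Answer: $\frac{8378531647}{59595144} \approx 140.59$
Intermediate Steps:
$Y{\left(U \right)} = \frac{1063}{56}$ ($Y{\left(U \right)} = -6 + \left(25 + \frac{1}{-56}\right) = -6 + \left(25 - \frac{1}{56}\right) = -6 + \frac{1399}{56} = \frac{1063}{56}$)
$\frac{Y{\left(-22 \right)}}{-34329} - \frac{26150}{n{\left(59,-186 \right)}} = \frac{1063}{56 \left(-34329\right)} - \frac{26150}{-186} = \frac{1063}{56} \left(- \frac{1}{34329}\right) - - \frac{13075}{93} = - \frac{1063}{1922424} + \frac{13075}{93} = \frac{8378531647}{59595144}$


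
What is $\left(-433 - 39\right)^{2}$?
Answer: $222784$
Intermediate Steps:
$\left(-433 - 39\right)^{2} = \left(-472\right)^{2} = 222784$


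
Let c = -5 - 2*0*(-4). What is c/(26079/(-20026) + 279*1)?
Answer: -20026/1112235 ≈ -0.018005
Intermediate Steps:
c = -5 (c = -5 + 0*(-4) = -5 + 0 = -5)
c/(26079/(-20026) + 279*1) = -5/(26079/(-20026) + 279*1) = -5/(26079*(-1/20026) + 279) = -5/(-26079/20026 + 279) = -5/5561175/20026 = -5*20026/5561175 = -20026/1112235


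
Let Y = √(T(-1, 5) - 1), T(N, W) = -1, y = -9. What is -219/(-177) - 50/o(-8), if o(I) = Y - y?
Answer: -20491/4897 + 50*I*√2/83 ≈ -4.1844 + 0.85194*I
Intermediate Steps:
Y = I*√2 (Y = √(-1 - 1) = √(-2) = I*√2 ≈ 1.4142*I)
o(I) = 9 + I*√2 (o(I) = I*√2 - 1*(-9) = I*√2 + 9 = 9 + I*√2)
-219/(-177) - 50/o(-8) = -219/(-177) - 50/(9 + I*√2) = -219*(-1/177) - 50/(9 + I*√2) = 73/59 - 50/(9 + I*√2)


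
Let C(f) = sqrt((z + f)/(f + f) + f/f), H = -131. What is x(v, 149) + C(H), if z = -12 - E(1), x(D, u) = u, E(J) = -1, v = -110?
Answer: 149 + sqrt(26462)/131 ≈ 150.24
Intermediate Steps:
z = -11 (z = -12 - 1*(-1) = -12 + 1 = -11)
C(f) = sqrt(1 + (-11 + f)/(2*f)) (C(f) = sqrt((-11 + f)/(f + f) + f/f) = sqrt((-11 + f)/((2*f)) + 1) = sqrt((-11 + f)*(1/(2*f)) + 1) = sqrt((-11 + f)/(2*f) + 1) = sqrt(1 + (-11 + f)/(2*f)))
x(v, 149) + C(H) = 149 + sqrt(6 - 22/(-131))/2 = 149 + sqrt(6 - 22*(-1/131))/2 = 149 + sqrt(6 + 22/131)/2 = 149 + sqrt(808/131)/2 = 149 + (2*sqrt(26462)/131)/2 = 149 + sqrt(26462)/131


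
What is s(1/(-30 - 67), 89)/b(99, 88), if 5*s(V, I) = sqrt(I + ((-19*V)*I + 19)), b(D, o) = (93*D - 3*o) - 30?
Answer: 23*sqrt(2231)/4322805 ≈ 0.00025131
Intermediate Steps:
b(D, o) = -30 - 3*o + 93*D (b(D, o) = (-3*o + 93*D) - 30 = -30 - 3*o + 93*D)
s(V, I) = sqrt(19 + I - 19*I*V)/5 (s(V, I) = sqrt(I + ((-19*V)*I + 19))/5 = sqrt(I + (-19*I*V + 19))/5 = sqrt(I + (19 - 19*I*V))/5 = sqrt(19 + I - 19*I*V)/5)
s(1/(-30 - 67), 89)/b(99, 88) = (sqrt(19 + 89 - 19*89/(-30 - 67))/5)/(-30 - 3*88 + 93*99) = (sqrt(19 + 89 - 19*89/(-97))/5)/(-30 - 264 + 9207) = (sqrt(19 + 89 - 19*89*(-1/97))/5)/8913 = (sqrt(19 + 89 + 1691/97)/5)*(1/8913) = (sqrt(12167/97)/5)*(1/8913) = ((23*sqrt(2231)/97)/5)*(1/8913) = (23*sqrt(2231)/485)*(1/8913) = 23*sqrt(2231)/4322805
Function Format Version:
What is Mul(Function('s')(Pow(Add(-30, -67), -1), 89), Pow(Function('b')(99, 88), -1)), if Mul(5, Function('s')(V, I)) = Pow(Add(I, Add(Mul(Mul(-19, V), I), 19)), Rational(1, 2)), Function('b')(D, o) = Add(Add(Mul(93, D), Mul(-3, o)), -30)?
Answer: Mul(Rational(23, 4322805), Pow(2231, Rational(1, 2))) ≈ 0.00025131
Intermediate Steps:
Function('b')(D, o) = Add(-30, Mul(-3, o), Mul(93, D)) (Function('b')(D, o) = Add(Add(Mul(-3, o), Mul(93, D)), -30) = Add(-30, Mul(-3, o), Mul(93, D)))
Function('s')(V, I) = Mul(Rational(1, 5), Pow(Add(19, I, Mul(-19, I, V)), Rational(1, 2))) (Function('s')(V, I) = Mul(Rational(1, 5), Pow(Add(I, Add(Mul(Mul(-19, V), I), 19)), Rational(1, 2))) = Mul(Rational(1, 5), Pow(Add(I, Add(Mul(-19, I, V), 19)), Rational(1, 2))) = Mul(Rational(1, 5), Pow(Add(I, Add(19, Mul(-19, I, V))), Rational(1, 2))) = Mul(Rational(1, 5), Pow(Add(19, I, Mul(-19, I, V)), Rational(1, 2))))
Mul(Function('s')(Pow(Add(-30, -67), -1), 89), Pow(Function('b')(99, 88), -1)) = Mul(Mul(Rational(1, 5), Pow(Add(19, 89, Mul(-19, 89, Pow(Add(-30, -67), -1))), Rational(1, 2))), Pow(Add(-30, Mul(-3, 88), Mul(93, 99)), -1)) = Mul(Mul(Rational(1, 5), Pow(Add(19, 89, Mul(-19, 89, Pow(-97, -1))), Rational(1, 2))), Pow(Add(-30, -264, 9207), -1)) = Mul(Mul(Rational(1, 5), Pow(Add(19, 89, Mul(-19, 89, Rational(-1, 97))), Rational(1, 2))), Pow(8913, -1)) = Mul(Mul(Rational(1, 5), Pow(Add(19, 89, Rational(1691, 97)), Rational(1, 2))), Rational(1, 8913)) = Mul(Mul(Rational(1, 5), Pow(Rational(12167, 97), Rational(1, 2))), Rational(1, 8913)) = Mul(Mul(Rational(1, 5), Mul(Rational(23, 97), Pow(2231, Rational(1, 2)))), Rational(1, 8913)) = Mul(Mul(Rational(23, 485), Pow(2231, Rational(1, 2))), Rational(1, 8913)) = Mul(Rational(23, 4322805), Pow(2231, Rational(1, 2)))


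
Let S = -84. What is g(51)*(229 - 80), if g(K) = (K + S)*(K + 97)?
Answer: -727716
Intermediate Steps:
g(K) = (-84 + K)*(97 + K) (g(K) = (K - 84)*(K + 97) = (-84 + K)*(97 + K))
g(51)*(229 - 80) = (-8148 + 51**2 + 13*51)*(229 - 80) = (-8148 + 2601 + 663)*149 = -4884*149 = -727716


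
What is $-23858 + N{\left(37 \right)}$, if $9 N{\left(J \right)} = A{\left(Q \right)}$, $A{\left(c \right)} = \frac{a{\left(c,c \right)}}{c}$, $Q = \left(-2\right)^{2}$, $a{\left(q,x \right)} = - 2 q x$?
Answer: $- \frac{214730}{9} \approx -23859.0$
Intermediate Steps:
$a{\left(q,x \right)} = - 2 q x$
$Q = 4$
$A{\left(c \right)} = - 2 c$ ($A{\left(c \right)} = \frac{\left(-2\right) c c}{c} = \frac{\left(-2\right) c^{2}}{c} = - 2 c$)
$N{\left(J \right)} = - \frac{8}{9}$ ($N{\left(J \right)} = \frac{\left(-2\right) 4}{9} = \frac{1}{9} \left(-8\right) = - \frac{8}{9}$)
$-23858 + N{\left(37 \right)} = -23858 - \frac{8}{9} = - \frac{214730}{9}$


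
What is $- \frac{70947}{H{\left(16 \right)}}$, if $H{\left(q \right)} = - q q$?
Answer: $\frac{70947}{256} \approx 277.14$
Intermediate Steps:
$H{\left(q \right)} = - q^{2}$
$- \frac{70947}{H{\left(16 \right)}} = - \frac{70947}{\left(-1\right) 16^{2}} = - \frac{70947}{\left(-1\right) 256} = - \frac{70947}{-256} = \left(-70947\right) \left(- \frac{1}{256}\right) = \frac{70947}{256}$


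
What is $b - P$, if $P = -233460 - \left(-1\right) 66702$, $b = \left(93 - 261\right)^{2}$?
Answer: $194982$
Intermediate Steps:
$b = 28224$ ($b = \left(-168\right)^{2} = 28224$)
$P = -166758$ ($P = -233460 - -66702 = -233460 + 66702 = -166758$)
$b - P = 28224 - -166758 = 28224 + 166758 = 194982$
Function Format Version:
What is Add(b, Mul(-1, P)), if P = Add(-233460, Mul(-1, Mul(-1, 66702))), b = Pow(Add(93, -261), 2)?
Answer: 194982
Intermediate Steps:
b = 28224 (b = Pow(-168, 2) = 28224)
P = -166758 (P = Add(-233460, Mul(-1, -66702)) = Add(-233460, 66702) = -166758)
Add(b, Mul(-1, P)) = Add(28224, Mul(-1, -166758)) = Add(28224, 166758) = 194982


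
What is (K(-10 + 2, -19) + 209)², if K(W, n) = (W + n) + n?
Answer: 26569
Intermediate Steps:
K(W, n) = W + 2*n
(K(-10 + 2, -19) + 209)² = (((-10 + 2) + 2*(-19)) + 209)² = ((-8 - 38) + 209)² = (-46 + 209)² = 163² = 26569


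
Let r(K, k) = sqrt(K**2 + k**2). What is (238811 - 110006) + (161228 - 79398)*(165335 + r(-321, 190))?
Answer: 13529491855 + 81830*sqrt(139141) ≈ 1.3560e+10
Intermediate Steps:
(238811 - 110006) + (161228 - 79398)*(165335 + r(-321, 190)) = (238811 - 110006) + (161228 - 79398)*(165335 + sqrt((-321)**2 + 190**2)) = 128805 + 81830*(165335 + sqrt(103041 + 36100)) = 128805 + 81830*(165335 + sqrt(139141)) = 128805 + (13529363050 + 81830*sqrt(139141)) = 13529491855 + 81830*sqrt(139141)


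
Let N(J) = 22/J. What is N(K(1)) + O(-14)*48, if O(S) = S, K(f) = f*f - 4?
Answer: -2038/3 ≈ -679.33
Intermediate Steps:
K(f) = -4 + f**2 (K(f) = f**2 - 4 = -4 + f**2)
N(K(1)) + O(-14)*48 = 22/(-4 + 1**2) - 14*48 = 22/(-4 + 1) - 672 = 22/(-3) - 672 = 22*(-1/3) - 672 = -22/3 - 672 = -2038/3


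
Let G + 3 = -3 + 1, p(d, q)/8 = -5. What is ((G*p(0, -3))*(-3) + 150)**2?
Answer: 202500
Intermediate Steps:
p(d, q) = -40 (p(d, q) = 8*(-5) = -40)
G = -5 (G = -3 + (-3 + 1) = -3 - 2 = -5)
((G*p(0, -3))*(-3) + 150)**2 = (-5*(-40)*(-3) + 150)**2 = (200*(-3) + 150)**2 = (-600 + 150)**2 = (-450)**2 = 202500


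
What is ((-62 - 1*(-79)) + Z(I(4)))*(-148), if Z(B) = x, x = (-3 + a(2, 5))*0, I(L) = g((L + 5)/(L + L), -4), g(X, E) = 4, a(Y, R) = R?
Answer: -2516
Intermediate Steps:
I(L) = 4
x = 0 (x = (-3 + 5)*0 = 2*0 = 0)
Z(B) = 0
((-62 - 1*(-79)) + Z(I(4)))*(-148) = ((-62 - 1*(-79)) + 0)*(-148) = ((-62 + 79) + 0)*(-148) = (17 + 0)*(-148) = 17*(-148) = -2516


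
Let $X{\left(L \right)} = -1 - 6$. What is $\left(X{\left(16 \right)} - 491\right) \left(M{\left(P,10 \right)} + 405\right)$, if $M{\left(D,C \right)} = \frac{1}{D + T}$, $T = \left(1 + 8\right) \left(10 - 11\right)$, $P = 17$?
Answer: $- \frac{807009}{4} \approx -2.0175 \cdot 10^{5}$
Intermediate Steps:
$T = -9$ ($T = 9 \left(-1\right) = -9$)
$X{\left(L \right)} = -7$
$M{\left(D,C \right)} = \frac{1}{-9 + D}$ ($M{\left(D,C \right)} = \frac{1}{D - 9} = \frac{1}{-9 + D}$)
$\left(X{\left(16 \right)} - 491\right) \left(M{\left(P,10 \right)} + 405\right) = \left(-7 - 491\right) \left(\frac{1}{-9 + 17} + 405\right) = - 498 \left(\frac{1}{8} + 405\right) = \left(-498\right) \frac{3241}{8} = - \frac{807009}{4}$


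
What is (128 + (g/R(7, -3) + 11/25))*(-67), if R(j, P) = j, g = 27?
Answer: -1551184/175 ≈ -8863.9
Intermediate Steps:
(128 + (g/R(7, -3) + 11/25))*(-67) = (128 + (27/7 + 11/25))*(-67) = (128 + 752/175)*(-67) = (23152/175)*(-67) = -1551184/175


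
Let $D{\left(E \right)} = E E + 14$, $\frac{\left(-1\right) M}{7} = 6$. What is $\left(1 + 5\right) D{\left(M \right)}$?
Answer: $10668$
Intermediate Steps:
$M = -42$ ($M = \left(-7\right) 6 = -42$)
$D{\left(E \right)} = 14 + E^{2}$ ($D{\left(E \right)} = E^{2} + 14 = 14 + E^{2}$)
$\left(1 + 5\right) D{\left(M \right)} = \left(1 + 5\right) \left(14 + \left(-42\right)^{2}\right) = 6 \left(14 + 1764\right) = 6 \cdot 1778 = 10668$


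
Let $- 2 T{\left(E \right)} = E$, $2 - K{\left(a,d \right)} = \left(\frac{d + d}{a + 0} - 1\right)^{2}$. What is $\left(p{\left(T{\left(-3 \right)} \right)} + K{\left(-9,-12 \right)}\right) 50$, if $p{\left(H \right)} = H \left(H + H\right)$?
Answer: $\frac{1675}{9} \approx 186.11$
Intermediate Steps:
$K{\left(a,d \right)} = 2 - \left(-1 + \frac{2 d}{a}\right)^{2}$ ($K{\left(a,d \right)} = 2 - \left(\frac{d + d}{a + 0} - 1\right)^{2} = 2 - \left(\frac{2 d}{a} - 1\right)^{2} = 2 - \left(-1 + \frac{2 d}{a}\right)^{2}$)
$T{\left(E \right)} = - \frac{E}{2}$
$p{\left(H \right)} = 2 H^{2}$ ($p{\left(H \right)} = H 2 H = 2 H^{2}$)
$\left(p{\left(T{\left(-3 \right)} \right)} + K{\left(-9,-12 \right)}\right) 50 = \left(2 \left(\left(- \frac{1}{2}\right) \left(-3\right)\right)^{2} + \left(2 - \frac{\left(-9 - -24\right)^{2}}{81}\right)\right) 50 = \left(2 \left(\frac{3}{2}\right)^{2} + \left(2 - \frac{\left(-9 + 24\right)^{2}}{81}\right)\right) 50 = \left(2 \cdot \frac{9}{4} + \left(2 - \frac{15^{2}}{81}\right)\right) 50 = \left(\frac{9}{2} + \left(2 - \frac{1}{81} \cdot 225\right)\right) 50 = \left(\frac{9}{2} + \left(2 - \frac{25}{9}\right)\right) 50 = \left(\frac{9}{2} - \frac{7}{9}\right) 50 = \frac{67}{18} \cdot 50 = \frac{1675}{9}$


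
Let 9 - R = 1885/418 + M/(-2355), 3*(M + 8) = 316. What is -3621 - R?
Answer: -10706811631/2953170 ≈ -3625.5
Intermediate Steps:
M = 292/3 (M = -8 + (1/3)*316 = -8 + 316/3 = 292/3 ≈ 97.333)
R = 13383061/2953170 (R = 9 - (1885/418 + (292/3)/(-2355)) = 9 - (1885*(1/418) + (292/3)*(-1/2355)) = 9 - (1885/418 - 292/7065) = 9 - 1*13195469/2953170 = 9 - 13195469/2953170 = 13383061/2953170 ≈ 4.5318)
-3621 - R = -3621 - 1*13383061/2953170 = -3621 - 13383061/2953170 = -10706811631/2953170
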